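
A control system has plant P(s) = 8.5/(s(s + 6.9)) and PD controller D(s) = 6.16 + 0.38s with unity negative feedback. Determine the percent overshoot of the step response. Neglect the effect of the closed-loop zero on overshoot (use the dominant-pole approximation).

Forward path: (6.16 + 0.38s)·8.5/(s(s+6.9)). The closed-loop characteristic equation is s² + (6.9 + 8.5·0.38)s + 8.5·6.16 = 0.
That is s² + 10.13s + 52.36 = 0, so ω_n = 7.236 rad/s and ζ = 10.13/(2·7.236) = 0.7.
%OS = 100·exp(−πζ/√(1−ζ²)) = 4.6%.

4.6%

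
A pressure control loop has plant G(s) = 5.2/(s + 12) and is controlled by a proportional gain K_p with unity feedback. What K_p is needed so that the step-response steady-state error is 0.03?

The loop is type 0, so e_ss(step) = 1/(1 + K_pos) with K_pos = K_p·G(0).
G(0) = 0.4333. Require 1/(1 + K_p·0.4333) = 0.03, so 1 + 0.4333·K_p = 33.33.
K_p = (33.33 − 1)/0.4333 = 74.6.

K_p = 74.6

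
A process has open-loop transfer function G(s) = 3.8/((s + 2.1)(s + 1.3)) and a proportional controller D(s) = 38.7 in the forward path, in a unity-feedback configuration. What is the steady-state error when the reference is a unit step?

The loop is type 0. Static position error constant K_pos = D(0)·G(0) = 38.7·1.392 = 53.87.
Steady-state error to a unit step: e_ss = 1/(1+K_pos) = 1/54.87 = 0.0182.

0.0182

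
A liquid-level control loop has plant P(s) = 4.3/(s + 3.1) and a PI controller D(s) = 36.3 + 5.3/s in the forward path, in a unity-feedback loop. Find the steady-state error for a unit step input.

The open loop D(s)P(s) has a pole at the origin (type 1), so the static position error constant is infinite and e_ss = 1/(1+∞) = 0.

0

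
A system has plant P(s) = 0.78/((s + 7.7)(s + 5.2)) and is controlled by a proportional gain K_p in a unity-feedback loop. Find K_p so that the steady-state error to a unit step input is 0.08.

K_p = 590

Steady-state error for a unit step on this type-0 loop is 1/(1 + K_p·P(0)).
P(0) = 0.01948. Require 1/(1 + K_p·0.01948) = 0.08, so 1 + 0.01948·K_p = 12.5.
K_p = (12.5 − 1)/0.01948 = 590.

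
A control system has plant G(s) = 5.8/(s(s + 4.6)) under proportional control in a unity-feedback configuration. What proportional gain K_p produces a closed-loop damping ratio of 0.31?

K_p = 9.49

Closed-loop characteristic equation: s² + 4.6s + K_p·5.8 = 0.
So ω_n = √(5.8K_p) and 2ζω_n = 4.6, giving ζ = 4.6/(2√(5.8K_p)).
Setting ζ = 0.31: √(5.8K_p) = 4.6/(2·0.31) = 7.419, so K_p = 55.05/5.8 = 9.49.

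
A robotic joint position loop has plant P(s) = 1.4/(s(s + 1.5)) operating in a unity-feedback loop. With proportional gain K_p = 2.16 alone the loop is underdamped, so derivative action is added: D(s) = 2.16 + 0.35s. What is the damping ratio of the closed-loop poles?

ζ = 0.572

Forward path: (2.16 + 0.35s)·1.4/(s(s+1.5)). The closed-loop characteristic equation is s² + (1.5 + 1.4·0.35)s + 1.4·2.16 = 0.
That is s² + 1.99s + 3.024 = 0, so ω_n = 1.739 rad/s and ζ = 1.99/(2·1.739) = 0.5722.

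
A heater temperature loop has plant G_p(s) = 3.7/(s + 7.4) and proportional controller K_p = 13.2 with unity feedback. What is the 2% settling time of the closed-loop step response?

T_s ≈ 0.0711 s

Closed-loop transfer function: T(s) = K_p·G_p(s)/(1 + K_p·G_p(s)) = 48.84/(s + 7.4 + 48.84) = 48.84/(s + 56.24).
Time constant τ = 1/56.24 = 0.01778 s, so the 2% settling time is about 4τ = 0.0711 s.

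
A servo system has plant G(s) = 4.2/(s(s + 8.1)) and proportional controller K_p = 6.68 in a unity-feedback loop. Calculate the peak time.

T_p = 0.92 s

From 1 + K_pG(s) = 0: s² + 8.1s + 28.06 = 0 ⇒ ω_n = 5.297, ζ = 0.7646.
Damped frequency ω_d = ω_n√(1−ζ²) = 3.414 rad/s, so peak time T_p = π/ω_d = 0.92 s.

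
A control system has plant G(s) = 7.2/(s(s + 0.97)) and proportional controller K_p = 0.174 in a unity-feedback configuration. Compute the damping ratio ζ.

ζ = 0.433

The closed-loop denominator is s(s+0.97) + 0.174·7.2 = s² + 0.97s + 1.253.
So ω_n² = 1.253 ⇒ ω_n = 1.119 rad/s, and ζ = 0.97/(2ω_n) = 0.433.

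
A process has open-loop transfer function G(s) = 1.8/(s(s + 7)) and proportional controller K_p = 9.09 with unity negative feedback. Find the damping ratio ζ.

ζ = 0.865

1 + K_p·G(s) = 0 gives s² + 7s + 16.36 = 0.
Matching s² + 2ζω_n s + ω_n²: ω_n = √16.36 = 4.045 rad/s and 2ζω_n = 7, so ζ = 7/(2·4.045) = 0.865.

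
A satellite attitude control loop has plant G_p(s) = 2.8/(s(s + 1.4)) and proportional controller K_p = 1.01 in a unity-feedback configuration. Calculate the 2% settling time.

T_s ≈ 5.71 s

The closed-loop denominator s² + 1.4s + 2.828 gives ω_n = √2.828 = 1.682 and ζ = 1.4/(2ω_n) = 0.4163.
2% settling time T_s ≈ 4/(ζω_n) = 4/0.7 = 5.71 s.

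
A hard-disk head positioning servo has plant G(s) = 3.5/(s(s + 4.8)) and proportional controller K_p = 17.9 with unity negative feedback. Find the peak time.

T_p = 0.417 s

Closed-loop characteristic equation: s² + 4.8s + 62.65 = 0, so ω_n = 7.915 rad/s and ζ = 4.8/(2·7.915) = 0.3032.
Damped frequency ω_d = ω_n√(1−ζ²) = 7.543 rad/s, so peak time T_p = π/ω_d = 0.417 s.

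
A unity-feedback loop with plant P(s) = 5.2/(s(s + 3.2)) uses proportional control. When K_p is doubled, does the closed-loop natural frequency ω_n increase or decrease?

increase

ω_n = √(5.2·K_p), which grows with K_p.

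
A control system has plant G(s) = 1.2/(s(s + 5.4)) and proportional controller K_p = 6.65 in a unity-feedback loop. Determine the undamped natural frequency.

With unity feedback the closed-loop characteristic equation is s² + 5.4s + 6.65·1.2 = s² + 5.4s + 7.98 = 0.
Matching s² + 2ζω_n s + ω_n²: ω_n = √7.98 = 2.825 rad/s and 2ζω_n = 5.4, so ζ = 5.4/(2·2.825) = 0.956.

ω_n = 2.82 rad/s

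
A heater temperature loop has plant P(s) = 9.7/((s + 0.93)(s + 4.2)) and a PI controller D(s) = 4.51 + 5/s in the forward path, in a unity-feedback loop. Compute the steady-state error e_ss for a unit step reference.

0

The open loop D(s)P(s) has a pole at the origin (type 1), so the static position error constant is infinite and e_ss = 1/(1+∞) = 0.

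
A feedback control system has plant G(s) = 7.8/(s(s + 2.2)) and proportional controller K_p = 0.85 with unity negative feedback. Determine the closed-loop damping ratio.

ζ = 0.427

1 + K_p·G(s) = 0 gives s² + 2.2s + 6.63 = 0.
Matching s² + 2ζω_n s + ω_n²: ω_n = √6.63 = 2.575 rad/s and 2ζω_n = 2.2, so ζ = 2.2/(2·2.575) = 0.427.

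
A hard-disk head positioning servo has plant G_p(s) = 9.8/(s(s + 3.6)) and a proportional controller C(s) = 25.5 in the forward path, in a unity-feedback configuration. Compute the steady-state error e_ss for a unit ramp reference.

0.0144

The loop has one pole at the origin (type 1). Velocity error constant K_v = lim_{s→0} s·C(s)G_p(s) = 25.5·9.8/3.6 = 69.42.
Steady-state error to a unit ramp: e_ss = 1/K_v = 0.0144.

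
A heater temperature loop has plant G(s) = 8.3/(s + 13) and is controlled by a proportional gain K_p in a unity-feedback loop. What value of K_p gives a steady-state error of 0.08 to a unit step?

K_p = 18

For a type-0 loop with proportional control, e_ss = 1/(1 + K_p·G(0)).
G(0) = 0.6385. Require 1/(1 + K_p·0.6385) = 0.08, so 1 + 0.6385·K_p = 12.5.
K_p = (12.5 − 1)/0.6385 = 18.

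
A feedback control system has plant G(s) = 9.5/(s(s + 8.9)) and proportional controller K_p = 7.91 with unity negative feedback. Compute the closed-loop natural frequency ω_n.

ω_n = 8.67 rad/s

1 + K_p·G(s) = 0 gives s² + 8.9s + 75.14 = 0.
So ω_n² = 75.14 ⇒ ω_n = 8.669 rad/s, and ζ = 8.9/(2ω_n) = 0.513.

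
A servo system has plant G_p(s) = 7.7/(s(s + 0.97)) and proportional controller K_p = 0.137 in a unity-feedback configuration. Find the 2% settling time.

From 1 + K_pG_p(s) = 0: s² + 0.97s + 1.055 = 0 ⇒ ω_n = 1.027, ζ = 0.4722.
2% settling time T_s ≈ 4/(ζω_n) = 4/0.485 = 8.25 s.

T_s ≈ 8.25 s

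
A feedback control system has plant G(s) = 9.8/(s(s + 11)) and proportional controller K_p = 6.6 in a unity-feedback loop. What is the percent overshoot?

From 1 + K_pG(s) = 0: s² + 11s + 64.68 = 0 ⇒ ω_n = 8.042, ζ = 0.6839.
%OS = 100·exp(−πζ/√(1−ζ²)) = 100·exp(−π·0.6839/√0.5323) = 5.26%.

5.26%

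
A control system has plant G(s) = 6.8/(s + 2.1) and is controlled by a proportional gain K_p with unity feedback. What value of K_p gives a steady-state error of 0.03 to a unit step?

The loop is type 0, so e_ss(step) = 1/(1 + K_pos) with K_pos = K_p·G(0).
G(0) = 3.238. Require 1/(1 + K_p·3.238) = 0.03, so 1 + 3.238·K_p = 33.33.
K_p = (33.33 − 1)/3.238 = 9.99.

K_p = 9.99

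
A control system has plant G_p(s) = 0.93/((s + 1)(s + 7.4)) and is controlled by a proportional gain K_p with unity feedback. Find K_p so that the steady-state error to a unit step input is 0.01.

K_p = 788

The loop is type 0, so e_ss(step) = 1/(1 + K_pos) with K_pos = K_p·G_p(0).
G_p(0) = 0.1257. Require 1/(1 + K_p·0.1257) = 0.01, so 1 + 0.1257·K_p = 100.
K_p = (100 − 1)/0.1257 = 788.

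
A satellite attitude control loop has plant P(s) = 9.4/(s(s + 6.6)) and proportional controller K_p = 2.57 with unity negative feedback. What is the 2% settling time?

T_s ≈ 1.21 s

The closed-loop denominator s² + 6.6s + 24.16 gives ω_n = √24.16 = 4.915 and ζ = 6.6/(2ω_n) = 0.6714.
2% settling time T_s ≈ 4/(ζω_n) = 4/3.3 = 1.21 s.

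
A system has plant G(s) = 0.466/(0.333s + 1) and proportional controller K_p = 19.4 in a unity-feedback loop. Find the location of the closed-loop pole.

Closed loop: T(s) = K_p·G/(1+K_p·G) = 9.04/(0.333s + 1 + 9.04), with pole at s = −(1 + 9.04)/0.333 = −30.15.

s = -30.15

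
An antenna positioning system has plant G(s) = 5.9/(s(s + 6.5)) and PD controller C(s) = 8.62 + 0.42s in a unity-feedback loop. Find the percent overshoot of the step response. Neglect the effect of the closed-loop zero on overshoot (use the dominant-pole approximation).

7.85%

Forward path: (8.62 + 0.42s)·5.9/(s(s+6.5)). The closed-loop characteristic equation is s² + (6.5 + 5.9·0.42)s + 5.9·8.62 = 0.
That is s² + 8.978s + 50.86 = 0, so ω_n = 7.131 rad/s and ζ = 8.978/(2·7.131) = 0.6295.
%OS = 100·exp(−πζ/√(1−ζ²)) = 7.85%.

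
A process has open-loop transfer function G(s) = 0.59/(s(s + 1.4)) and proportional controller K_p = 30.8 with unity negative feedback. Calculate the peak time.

Closed-loop characteristic equation: s² + 1.4s + 18.17 = 0, so ω_n = 4.263 rad/s and ζ = 1.4/(2·4.263) = 0.1642.
Damped frequency ω_d = ω_n√(1−ζ²) = 4.205 rad/s, so peak time T_p = π/ω_d = 0.747 s.

T_p = 0.747 s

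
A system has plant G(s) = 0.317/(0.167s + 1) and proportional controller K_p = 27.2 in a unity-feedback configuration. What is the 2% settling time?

T_s ≈ 0.0694 s

Closed loop: T(s) = K_p·G/(1+K_p·G) = 8.622/(0.167s + 1 + 8.622), with pole at s = −(1 + 8.622)/0.167 = −57.62.
τ = 1/57.62 = 0.01736 s, so 2% settling time ≈ 4τ = 0.0694 s.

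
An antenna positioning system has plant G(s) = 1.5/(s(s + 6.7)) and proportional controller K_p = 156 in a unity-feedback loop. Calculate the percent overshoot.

49.4%

From 1 + K_pG(s) = 0: s² + 6.7s + 234 = 0 ⇒ ω_n = 15.3, ζ = 0.219.
%OS = 100·exp(−πζ/√(1−ζ²)) = 100·exp(−π·0.219/√0.952) = 49.4%.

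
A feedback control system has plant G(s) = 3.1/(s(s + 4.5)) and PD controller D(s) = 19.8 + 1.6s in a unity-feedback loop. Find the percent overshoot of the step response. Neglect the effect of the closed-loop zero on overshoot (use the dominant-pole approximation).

Forward path: (19.8 + 1.6s)·3.1/(s(s+4.5)). The closed-loop characteristic equation is s² + (4.5 + 3.1·1.6)s + 3.1·19.8 = 0.
That is s² + 9.46s + 61.38 = 0, so ω_n = 7.835 rad/s and ζ = 9.46/(2·7.835) = 0.6037.
%OS = 100·exp(−πζ/√(1−ζ²)) = 9.26%.

9.26%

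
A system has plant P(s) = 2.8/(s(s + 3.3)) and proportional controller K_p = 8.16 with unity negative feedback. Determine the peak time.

T_p = 0.7 s

From 1 + K_pP(s) = 0: s² + 3.3s + 22.85 = 0 ⇒ ω_n = 4.78, ζ = 0.3452.
Damped frequency ω_d = ω_n√(1−ζ²) = 4.486 rad/s, so peak time T_p = π/ω_d = 0.7 s.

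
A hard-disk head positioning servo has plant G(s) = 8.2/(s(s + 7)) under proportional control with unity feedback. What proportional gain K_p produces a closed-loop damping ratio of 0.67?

K_p = 3.33

Closed-loop characteristic equation: s² + 7s + K_p·8.2 = 0.
So ω_n = √(8.2K_p) and 2ζω_n = 7, giving ζ = 7/(2√(8.2K_p)).
Setting ζ = 0.67: √(8.2K_p) = 7/(2·0.67) = 5.224, so K_p = 27.29/8.2 = 3.33.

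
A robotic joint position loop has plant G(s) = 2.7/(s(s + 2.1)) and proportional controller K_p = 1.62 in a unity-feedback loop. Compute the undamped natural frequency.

1 + K_p·G(s) = 0 gives s² + 2.1s + 4.374 = 0.
So ω_n² = 4.374 ⇒ ω_n = 2.091 rad/s, and ζ = 2.1/(2ω_n) = 0.502.

ω_n = 2.09 rad/s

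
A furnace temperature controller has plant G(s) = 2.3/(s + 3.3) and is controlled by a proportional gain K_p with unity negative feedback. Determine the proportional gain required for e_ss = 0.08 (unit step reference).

The loop is type 0, so e_ss(step) = 1/(1 + K_pos) with K_pos = K_p·G(0).
G(0) = 0.697. Require 1/(1 + K_p·0.697) = 0.08, so 1 + 0.697·K_p = 12.5.
K_p = (12.5 − 1)/0.697 = 16.5.

K_p = 16.5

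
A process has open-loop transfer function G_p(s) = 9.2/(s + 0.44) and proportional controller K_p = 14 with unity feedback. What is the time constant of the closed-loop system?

Closed-loop transfer function: T(s) = K_p·G_p(s)/(1 + K_p·G_p(s)) = 128.8/(s + 0.44 + 128.8) = 128.8/(s + 129.2).
Time constant τ = 1/129.2 = 0.00774 s.

τ = 0.00774 s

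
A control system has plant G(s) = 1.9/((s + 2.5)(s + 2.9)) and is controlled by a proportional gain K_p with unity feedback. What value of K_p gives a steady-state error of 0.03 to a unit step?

Steady-state error for a unit step on this type-0 loop is 1/(1 + K_p·G(0)).
G(0) = 0.2621. Require 1/(1 + K_p·0.2621) = 0.03, so 1 + 0.2621·K_p = 33.33.
K_p = (33.33 − 1)/0.2621 = 123.

K_p = 123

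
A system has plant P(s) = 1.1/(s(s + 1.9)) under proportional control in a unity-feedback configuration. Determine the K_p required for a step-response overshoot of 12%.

K_p = 2.62

From %OS = 100·exp(−πζ/√(1−ζ²)) = 12%, ζ = −ln(0.12)/√(π²+ln²(0.12)) = 0.5594.
Characteristic equation s² + 1.9s + 1.1K_p = 0 gives ζ = 1.9/(2√(1.1K_p)).
Setting ζ = 0.5594: √(1.1K_p) = 1.9/(2·0.5594) = 1.698, so K_p = 2.884/1.1 = 2.62.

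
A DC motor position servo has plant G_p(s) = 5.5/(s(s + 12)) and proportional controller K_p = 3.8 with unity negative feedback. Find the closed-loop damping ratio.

ζ = 1.31

The closed-loop denominator is s(s+12) + 3.8·5.5 = s² + 12s + 20.9.
Matching s² + 2ζω_n s + ω_n²: ω_n = √20.9 = 4.572 rad/s and 2ζω_n = 12, so ζ = 12/(2·4.572) = 1.31.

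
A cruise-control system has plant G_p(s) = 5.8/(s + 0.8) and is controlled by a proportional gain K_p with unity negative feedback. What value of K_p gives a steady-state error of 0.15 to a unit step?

K_p = 0.782

The loop is type 0, so e_ss(step) = 1/(1 + K_pos) with K_pos = K_p·G_p(0).
G_p(0) = 7.25. Require 1/(1 + K_p·7.25) = 0.15, so 1 + 7.25·K_p = 6.667.
K_p = (6.667 − 1)/7.25 = 0.782.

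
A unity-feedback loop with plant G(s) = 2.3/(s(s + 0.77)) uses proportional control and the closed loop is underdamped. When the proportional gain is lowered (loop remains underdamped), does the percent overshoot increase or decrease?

decrease

ζ = 0.77/(2√(2.3K_p)) rises as K_p falls; higher damping means less overshoot.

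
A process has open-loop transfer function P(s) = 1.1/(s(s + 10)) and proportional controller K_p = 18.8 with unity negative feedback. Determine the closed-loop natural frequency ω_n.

ω_n = 4.55 rad/s

With unity feedback the closed-loop characteristic equation is s² + 10s + 18.8·1.1 = s² + 10s + 20.68 = 0.
Matching s² + 2ζω_n s + ω_n²: ω_n = √20.68 = 4.548 rad/s and 2ζω_n = 10, so ζ = 10/(2·4.548) = 1.1.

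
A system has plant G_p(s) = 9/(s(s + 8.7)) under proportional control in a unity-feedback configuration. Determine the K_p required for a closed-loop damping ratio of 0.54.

K_p = 7.21

Closed-loop characteristic equation: s² + 8.7s + K_p·9 = 0.
So ω_n = √(9K_p) and 2ζω_n = 8.7, giving ζ = 8.7/(2√(9K_p)).
Setting ζ = 0.54: √(9K_p) = 8.7/(2·0.54) = 8.056, so K_p = 64.89/9 = 7.21.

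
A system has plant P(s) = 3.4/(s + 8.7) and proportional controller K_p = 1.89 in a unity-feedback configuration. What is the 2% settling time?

T_s ≈ 0.264 s

Closed-loop transfer function: T(s) = K_p·P(s)/(1 + K_p·P(s)) = 6.426/(s + 8.7 + 6.426) = 6.426/(s + 15.13).
Time constant τ = 1/15.13 = 0.06611 s, so the 2% settling time is about 4τ = 0.264 s.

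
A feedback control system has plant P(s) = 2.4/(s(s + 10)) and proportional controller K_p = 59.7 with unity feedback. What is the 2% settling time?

T_s ≈ 0.8 s

Closed-loop characteristic equation: s² + 10s + 143.3 = 0, so ω_n = 11.97 rad/s and ζ = 10/(2·11.97) = 0.4177.
2% settling time T_s ≈ 4/(ζω_n) = 4/5 = 0.8 s.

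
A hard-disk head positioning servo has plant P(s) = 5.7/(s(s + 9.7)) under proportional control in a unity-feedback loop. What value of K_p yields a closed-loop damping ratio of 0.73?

K_p = 7.74

Closed-loop characteristic equation: s² + 9.7s + K_p·5.7 = 0.
So ω_n = √(5.7K_p) and 2ζω_n = 9.7, giving ζ = 9.7/(2√(5.7K_p)).
Setting ζ = 0.73: √(5.7K_p) = 9.7/(2·0.73) = 6.644, so K_p = 44.14/5.7 = 7.74.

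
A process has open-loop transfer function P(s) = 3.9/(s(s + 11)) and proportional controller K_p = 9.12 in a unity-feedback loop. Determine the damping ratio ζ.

ζ = 0.922

The closed-loop denominator is s(s+11) + 9.12·3.9 = s² + 11s + 35.57.
So ω_n² = 35.57 ⇒ ω_n = 5.964 rad/s, and ζ = 11/(2ω_n) = 0.922.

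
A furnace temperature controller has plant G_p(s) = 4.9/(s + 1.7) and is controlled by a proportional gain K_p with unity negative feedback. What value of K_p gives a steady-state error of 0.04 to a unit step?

K_p = 8.33

For a type-0 loop with proportional control, e_ss = 1/(1 + K_p·G_p(0)).
G_p(0) = 2.882. Require 1/(1 + K_p·2.882) = 0.04, so 1 + 2.882·K_p = 25.
K_p = (25 − 1)/2.882 = 8.33.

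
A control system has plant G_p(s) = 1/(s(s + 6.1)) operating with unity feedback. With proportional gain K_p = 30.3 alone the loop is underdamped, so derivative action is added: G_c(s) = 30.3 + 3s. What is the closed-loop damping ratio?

ζ = 0.827

Forward path: (30.3 + 3s)·1/(s(s+6.1)). The closed-loop characteristic equation is s² + (6.1 + 1·3)s + 1·30.3 = 0.
That is s² + 9.1s + 30.3 = 0, so ω_n = 5.505 rad/s and ζ = 9.1/(2·5.505) = 0.8266.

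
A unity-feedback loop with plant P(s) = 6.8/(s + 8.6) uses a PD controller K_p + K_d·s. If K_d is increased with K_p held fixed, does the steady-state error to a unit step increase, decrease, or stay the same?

unchanged

At s = 0 the derivative term contributes nothing: C(0) = K_p regardless of K_d, so K_pos = K_p·P(0) and e_ss are unchanged.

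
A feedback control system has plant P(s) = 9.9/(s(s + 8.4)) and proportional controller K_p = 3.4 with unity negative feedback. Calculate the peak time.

The closed-loop denominator s² + 8.4s + 33.66 gives ω_n = √33.66 = 5.802 and ζ = 8.4/(2ω_n) = 0.7239.
Damped frequency ω_d = ω_n√(1−ζ²) = 4.002 rad/s, so peak time T_p = π/ω_d = 0.785 s.

T_p = 0.785 s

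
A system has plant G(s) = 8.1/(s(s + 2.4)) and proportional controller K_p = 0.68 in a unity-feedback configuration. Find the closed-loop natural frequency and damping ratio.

ω_n = 2.35 rad/s, ζ = 0.511

The closed-loop denominator is s(s+2.4) + 0.68·8.1 = s² + 2.4s + 5.508.
So ω_n² = 5.508 ⇒ ω_n = 2.347 rad/s, and ζ = 2.4/(2ω_n) = 0.511.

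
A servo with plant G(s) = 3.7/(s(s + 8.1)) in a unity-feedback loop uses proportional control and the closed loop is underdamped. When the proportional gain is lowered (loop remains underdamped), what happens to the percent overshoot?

decrease

ζ = 8.1/(2√(3.7K_p)) rises as K_p falls; higher damping means less overshoot.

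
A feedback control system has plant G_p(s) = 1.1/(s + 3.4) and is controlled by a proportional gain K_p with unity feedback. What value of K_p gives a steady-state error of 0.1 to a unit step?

K_p = 27.8

The loop is type 0, so e_ss(step) = 1/(1 + K_pos) with K_pos = K_p·G_p(0).
G_p(0) = 0.3235. Require 1/(1 + K_p·0.3235) = 0.1, so 1 + 0.3235·K_p = 10.
K_p = (10 − 1)/0.3235 = 27.8.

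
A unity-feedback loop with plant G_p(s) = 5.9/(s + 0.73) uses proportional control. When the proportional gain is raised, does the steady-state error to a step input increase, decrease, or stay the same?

decrease

The position error constant K_pos = K_p·G_p(0) grows with K_p, and e_ss = 1/(1+K_pos) falls.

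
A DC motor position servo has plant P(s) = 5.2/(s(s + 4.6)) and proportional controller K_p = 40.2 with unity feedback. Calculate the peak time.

Closed-loop characteristic equation: s² + 4.6s + 209 = 0, so ω_n = 14.46 rad/s and ζ = 4.6/(2·14.46) = 0.1591.
Damped frequency ω_d = ω_n√(1−ζ²) = 14.27 rad/s, so peak time T_p = π/ω_d = 0.22 s.

T_p = 0.22 s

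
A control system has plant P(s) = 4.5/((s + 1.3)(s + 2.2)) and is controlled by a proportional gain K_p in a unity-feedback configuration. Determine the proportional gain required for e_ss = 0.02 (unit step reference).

Steady-state error for a unit step on this type-0 loop is 1/(1 + K_p·P(0)).
P(0) = 1.573. Require 1/(1 + K_p·1.573) = 0.02, so 1 + 1.573·K_p = 50.
K_p = (50 − 1)/1.573 = 31.1.

K_p = 31.1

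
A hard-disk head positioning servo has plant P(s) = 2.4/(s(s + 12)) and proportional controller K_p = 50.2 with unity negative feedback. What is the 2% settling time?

Closed-loop characteristic equation: s² + 12s + 120.5 = 0, so ω_n = 10.98 rad/s and ζ = 12/(2·10.98) = 0.5466.
2% settling time T_s ≈ 4/(ζω_n) = 4/6 = 0.667 s.

T_s ≈ 0.667 s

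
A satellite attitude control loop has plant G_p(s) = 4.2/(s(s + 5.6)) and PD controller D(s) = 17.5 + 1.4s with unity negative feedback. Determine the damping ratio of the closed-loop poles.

Forward path: (17.5 + 1.4s)·4.2/(s(s+5.6)). The closed-loop characteristic equation is s² + (5.6 + 4.2·1.4)s + 4.2·17.5 = 0.
That is s² + 11.48s + 73.5 = 0, so ω_n = 8.573 rad/s and ζ = 11.48/(2·8.573) = 0.6695.

ζ = 0.67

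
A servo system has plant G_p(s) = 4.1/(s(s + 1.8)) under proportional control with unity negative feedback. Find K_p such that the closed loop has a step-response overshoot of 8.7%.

K_p = 0.525

From %OS = 100·exp(−πζ/√(1−ζ²)) = 8.7%, ζ = −ln(0.087)/√(π²+ln²(0.087)) = 0.6137.
Characteristic equation s² + 1.8s + 4.1K_p = 0 gives ζ = 1.8/(2√(4.1K_p)).
Setting ζ = 0.6137: √(4.1K_p) = 1.8/(2·0.6137) = 1.467, so K_p = 2.151/4.1 = 0.525.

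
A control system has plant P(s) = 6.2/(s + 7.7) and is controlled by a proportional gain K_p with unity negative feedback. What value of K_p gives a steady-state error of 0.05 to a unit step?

K_p = 23.6

Steady-state error for a unit step on this type-0 loop is 1/(1 + K_p·P(0)).
P(0) = 0.8052. Require 1/(1 + K_p·0.8052) = 0.05, so 1 + 0.8052·K_p = 20.
K_p = (20 − 1)/0.8052 = 23.6.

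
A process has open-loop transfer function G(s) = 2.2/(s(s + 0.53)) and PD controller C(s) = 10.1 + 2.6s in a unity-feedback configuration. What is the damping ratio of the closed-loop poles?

Forward path: (10.1 + 2.6s)·2.2/(s(s+0.53)). The closed-loop characteristic equation is s² + (0.53 + 2.2·2.6)s + 2.2·10.1 = 0.
That is s² + 6.25s + 22.22 = 0, so ω_n = 4.714 rad/s and ζ = 6.25/(2·4.714) = 0.6629.

ζ = 0.663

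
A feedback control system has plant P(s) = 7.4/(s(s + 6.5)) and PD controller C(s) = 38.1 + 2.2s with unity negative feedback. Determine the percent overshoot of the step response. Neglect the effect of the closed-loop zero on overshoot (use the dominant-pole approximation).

Forward path: (38.1 + 2.2s)·7.4/(s(s+6.5)). The closed-loop characteristic equation is s² + (6.5 + 7.4·2.2)s + 7.4·38.1 = 0.
That is s² + 22.78s + 281.9 = 0, so ω_n = 16.79 rad/s and ζ = 22.78/(2·16.79) = 0.6783.
%OS = 100·exp(−πζ/√(1−ζ²)) = 5.5%.

5.5%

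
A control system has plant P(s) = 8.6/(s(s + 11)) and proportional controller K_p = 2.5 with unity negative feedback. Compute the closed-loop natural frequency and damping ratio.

1 + K_p·P(s) = 0 gives s² + 11s + 21.5 = 0.
Matching s² + 2ζω_n s + ω_n²: ω_n = √21.5 = 4.637 rad/s and 2ζω_n = 11, so ζ = 11/(2·4.637) = 1.19.

ω_n = 4.64 rad/s, ζ = 1.19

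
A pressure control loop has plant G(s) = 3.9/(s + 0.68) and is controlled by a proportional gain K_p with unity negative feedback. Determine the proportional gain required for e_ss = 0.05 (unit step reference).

The loop is type 0, so e_ss(step) = 1/(1 + K_pos) with K_pos = K_p·G(0).
G(0) = 5.735. Require 1/(1 + K_p·5.735) = 0.05, so 1 + 5.735·K_p = 20.
K_p = (20 − 1)/5.735 = 3.31.

K_p = 3.31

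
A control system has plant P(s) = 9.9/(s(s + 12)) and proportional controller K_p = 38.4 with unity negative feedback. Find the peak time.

From 1 + K_pP(s) = 0: s² + 12s + 380.2 = 0 ⇒ ω_n = 19.5, ζ = 0.3077.
Damped frequency ω_d = ω_n√(1−ζ²) = 18.55 rad/s, so peak time T_p = π/ω_d = 0.169 s.

T_p = 0.169 s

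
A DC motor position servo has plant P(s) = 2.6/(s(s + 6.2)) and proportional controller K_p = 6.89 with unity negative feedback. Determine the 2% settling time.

Closed-loop characteristic equation: s² + 6.2s + 17.91 = 0, so ω_n = 4.232 rad/s and ζ = 6.2/(2·4.232) = 0.7324.
2% settling time T_s ≈ 4/(ζω_n) = 4/3.1 = 1.29 s.

T_s ≈ 1.29 s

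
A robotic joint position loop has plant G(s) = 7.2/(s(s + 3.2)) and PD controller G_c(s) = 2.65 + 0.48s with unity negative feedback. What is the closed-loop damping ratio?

ζ = 0.762

Forward path: (2.65 + 0.48s)·7.2/(s(s+3.2)). The closed-loop characteristic equation is s² + (3.2 + 7.2·0.48)s + 7.2·2.65 = 0.
That is s² + 6.656s + 19.08 = 0, so ω_n = 4.368 rad/s and ζ = 6.656/(2·4.368) = 0.7619.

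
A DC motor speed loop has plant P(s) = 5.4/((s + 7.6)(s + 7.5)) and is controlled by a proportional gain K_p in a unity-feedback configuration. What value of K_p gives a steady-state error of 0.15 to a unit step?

For a type-0 loop with proportional control, e_ss = 1/(1 + K_p·P(0)).
P(0) = 0.09474. Require 1/(1 + K_p·0.09474) = 0.15, so 1 + 0.09474·K_p = 6.667.
K_p = (6.667 − 1)/0.09474 = 59.8.

K_p = 59.8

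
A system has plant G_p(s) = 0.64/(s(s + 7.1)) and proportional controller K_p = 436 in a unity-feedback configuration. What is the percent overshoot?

From 1 + K_pG_p(s) = 0: s² + 7.1s + 279 = 0 ⇒ ω_n = 16.7, ζ = 0.2125.
%OS = 100·exp(−πζ/√(1−ζ²)) = 100·exp(−π·0.2125/√0.9548) = 50.5%.

50.5%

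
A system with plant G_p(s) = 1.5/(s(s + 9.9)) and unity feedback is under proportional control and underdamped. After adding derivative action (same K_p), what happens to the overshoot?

The derivative term adds K·K_d to the s-coefficient of the characteristic equation, raising 2ζω_n while ω_n is unchanged; ζ increases, so overshoot decreases.

decrease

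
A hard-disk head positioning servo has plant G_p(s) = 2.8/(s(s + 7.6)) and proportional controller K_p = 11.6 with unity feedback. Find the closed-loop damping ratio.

The closed-loop denominator is s(s+7.6) + 11.6·2.8 = s² + 7.6s + 32.48.
So ω_n² = 32.48 ⇒ ω_n = 5.699 rad/s, and ζ = 7.6/(2ω_n) = 0.667.

ζ = 0.667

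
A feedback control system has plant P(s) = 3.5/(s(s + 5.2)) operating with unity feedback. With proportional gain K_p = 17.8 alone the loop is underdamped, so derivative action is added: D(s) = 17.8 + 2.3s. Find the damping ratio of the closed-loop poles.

Forward path: (17.8 + 2.3s)·3.5/(s(s+5.2)). The closed-loop characteristic equation is s² + (5.2 + 3.5·2.3)s + 3.5·17.8 = 0.
That is s² + 13.25s + 62.3 = 0, so ω_n = 7.893 rad/s and ζ = 13.25/(2·7.893) = 0.8393.

ζ = 0.839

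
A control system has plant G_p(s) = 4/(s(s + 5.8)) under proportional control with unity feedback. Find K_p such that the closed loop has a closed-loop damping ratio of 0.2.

Closed-loop characteristic equation: s² + 5.8s + K_p·4 = 0.
So ω_n = √(4K_p) and 2ζω_n = 5.8, giving ζ = 5.8/(2√(4K_p)).
Setting ζ = 0.2: √(4K_p) = 5.8/(2·0.2) = 14.5, so K_p = 210.2/4 = 52.6.

K_p = 52.6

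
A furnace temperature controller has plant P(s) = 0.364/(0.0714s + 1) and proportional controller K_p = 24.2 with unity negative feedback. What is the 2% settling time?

T_s ≈ 0.0291 s

Closed loop: T(s) = K_p·P/(1+K_p·P) = 8.809/(0.0714s + 1 + 8.809), with pole at s = −(1 + 8.809)/0.0714 = −137.4.
τ = 1/137.4 = 0.007279 s, so 2% settling time ≈ 4τ = 0.0291 s.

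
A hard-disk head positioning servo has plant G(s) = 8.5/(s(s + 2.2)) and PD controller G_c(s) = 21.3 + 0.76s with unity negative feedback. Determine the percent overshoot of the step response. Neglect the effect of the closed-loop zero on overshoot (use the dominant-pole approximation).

34.4%

Forward path: (21.3 + 0.76s)·8.5/(s(s+2.2)). The closed-loop characteristic equation is s² + (2.2 + 8.5·0.76)s + 8.5·21.3 = 0.
That is s² + 8.66s + 181.1 = 0, so ω_n = 13.46 rad/s and ζ = 8.66/(2·13.46) = 0.3218.
%OS = 100·exp(−πζ/√(1−ζ²)) = 34.4%.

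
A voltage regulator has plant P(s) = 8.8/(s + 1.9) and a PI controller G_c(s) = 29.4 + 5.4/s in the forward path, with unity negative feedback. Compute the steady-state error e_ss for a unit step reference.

0

The open loop G_c(s)P(s) has a pole at the origin (type 1), so the static position error constant is infinite and e_ss = 1/(1+∞) = 0.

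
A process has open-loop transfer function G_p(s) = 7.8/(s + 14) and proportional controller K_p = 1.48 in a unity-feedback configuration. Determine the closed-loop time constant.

Closed-loop transfer function: T(s) = K_p·G_p(s)/(1 + K_p·G_p(s)) = 11.54/(s + 14 + 11.54) = 11.54/(s + 25.54).
Time constant τ = 1/25.54 = 0.0391 s.

τ = 0.0391 s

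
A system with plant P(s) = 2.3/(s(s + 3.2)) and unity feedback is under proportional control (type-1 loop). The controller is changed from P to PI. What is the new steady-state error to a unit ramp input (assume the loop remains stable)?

0

The integrator raises the loop to type 2, so K_v → ∞ and e_ss to a ramp is zero.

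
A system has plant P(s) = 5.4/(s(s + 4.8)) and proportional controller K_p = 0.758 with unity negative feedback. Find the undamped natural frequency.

With unity feedback the closed-loop characteristic equation is s² + 4.8s + 0.758·5.4 = s² + 4.8s + 4.093 = 0.
So ω_n² = 4.093 ⇒ ω_n = 2.023 rad/s, and ζ = 4.8/(2ω_n) = 1.19.

ω_n = 2.02 rad/s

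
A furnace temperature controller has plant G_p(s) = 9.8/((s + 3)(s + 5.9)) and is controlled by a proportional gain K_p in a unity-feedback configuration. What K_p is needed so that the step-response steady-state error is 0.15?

For a type-0 loop with proportional control, e_ss = 1/(1 + K_p·G_p(0)).
G_p(0) = 0.5537. Require 1/(1 + K_p·0.5537) = 0.15, so 1 + 0.5537·K_p = 6.667.
K_p = (6.667 − 1)/0.5537 = 10.2.

K_p = 10.2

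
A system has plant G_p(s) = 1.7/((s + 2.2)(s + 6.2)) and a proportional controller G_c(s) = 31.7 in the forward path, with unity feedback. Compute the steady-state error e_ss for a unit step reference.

0.202

The loop is type 0. Static position error constant K_pos = G_c(0)·G_p(0) = 31.7·0.1246 = 3.951.
Steady-state error to a unit step: e_ss = 1/(1+K_pos) = 1/4.951 = 0.202.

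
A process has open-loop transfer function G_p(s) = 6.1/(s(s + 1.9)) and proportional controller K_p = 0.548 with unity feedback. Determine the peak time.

From 1 + K_pG_p(s) = 0: s² + 1.9s + 3.343 = 0 ⇒ ω_n = 1.828, ζ = 0.5196.
Damped frequency ω_d = ω_n√(1−ζ²) = 1.562 rad/s, so peak time T_p = π/ω_d = 2.01 s.

T_p = 2.01 s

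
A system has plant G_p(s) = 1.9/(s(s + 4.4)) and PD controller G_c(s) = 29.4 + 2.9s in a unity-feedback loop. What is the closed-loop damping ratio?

Forward path: (29.4 + 2.9s)·1.9/(s(s+4.4)). The closed-loop characteristic equation is s² + (4.4 + 1.9·2.9)s + 1.9·29.4 = 0.
That is s² + 9.91s + 55.86 = 0, so ω_n = 7.474 rad/s and ζ = 9.91/(2·7.474) = 0.663.

ζ = 0.663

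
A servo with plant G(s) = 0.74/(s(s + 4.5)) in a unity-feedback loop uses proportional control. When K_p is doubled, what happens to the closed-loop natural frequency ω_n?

increase

ω_n = √(0.74·K_p), which grows with K_p.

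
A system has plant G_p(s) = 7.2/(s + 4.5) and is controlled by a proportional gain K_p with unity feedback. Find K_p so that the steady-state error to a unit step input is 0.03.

For a type-0 loop with proportional control, e_ss = 1/(1 + K_p·G_p(0)).
G_p(0) = 1.6. Require 1/(1 + K_p·1.6) = 0.03, so 1 + 1.6·K_p = 33.33.
K_p = (33.33 − 1)/1.6 = 20.2.

K_p = 20.2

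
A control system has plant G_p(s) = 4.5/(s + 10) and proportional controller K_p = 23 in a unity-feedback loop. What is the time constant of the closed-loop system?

τ = 0.00881 s

Closed-loop transfer function: T(s) = K_p·G_p(s)/(1 + K_p·G_p(s)) = 103.5/(s + 10 + 103.5) = 103.5/(s + 113.5).
Time constant τ = 1/113.5 = 0.00881 s.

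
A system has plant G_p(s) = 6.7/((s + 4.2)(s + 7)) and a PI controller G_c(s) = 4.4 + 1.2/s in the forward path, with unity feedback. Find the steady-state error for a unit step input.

0

The open loop G_c(s)G_p(s) has a pole at the origin (type 1), so the static position error constant is infinite and e_ss = 1/(1+∞) = 0.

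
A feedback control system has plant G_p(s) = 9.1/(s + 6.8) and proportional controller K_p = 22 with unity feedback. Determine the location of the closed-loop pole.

Closed-loop transfer function: T(s) = K_p·G_p(s)/(1 + K_p·G_p(s)) = 200.2/(s + 6.8 + 200.2) = 200.2/(s + 207).
The closed-loop pole is at s = −207.

s = -207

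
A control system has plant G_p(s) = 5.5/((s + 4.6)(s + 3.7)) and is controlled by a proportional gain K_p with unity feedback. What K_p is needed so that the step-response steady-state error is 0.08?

K_p = 35.6

Steady-state error for a unit step on this type-0 loop is 1/(1 + K_p·G_p(0)).
G_p(0) = 0.3231. Require 1/(1 + K_p·0.3231) = 0.08, so 1 + 0.3231·K_p = 12.5.
K_p = (12.5 − 1)/0.3231 = 35.6.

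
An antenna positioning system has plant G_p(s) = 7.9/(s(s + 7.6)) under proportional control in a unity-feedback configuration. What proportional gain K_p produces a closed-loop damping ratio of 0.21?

Closed-loop characteristic equation: s² + 7.6s + K_p·7.9 = 0.
So ω_n = √(7.9K_p) and 2ζω_n = 7.6, giving ζ = 7.6/(2√(7.9K_p)).
Setting ζ = 0.21: √(7.9K_p) = 7.6/(2·0.21) = 18.1, so K_p = 327.4/7.9 = 41.4.

K_p = 41.4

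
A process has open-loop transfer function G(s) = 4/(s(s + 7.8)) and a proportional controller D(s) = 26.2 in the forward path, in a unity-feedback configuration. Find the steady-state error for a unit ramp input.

0.0744

The loop has one pole at the origin (type 1). Velocity error constant K_v = lim_{s→0} s·D(s)G(s) = 26.2·4/7.8 = 13.44.
Steady-state error to a unit ramp: e_ss = 1/K_v = 0.0744.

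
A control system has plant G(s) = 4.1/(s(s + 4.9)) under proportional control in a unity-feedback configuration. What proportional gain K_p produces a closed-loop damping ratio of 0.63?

K_p = 3.69

Closed-loop characteristic equation: s² + 4.9s + K_p·4.1 = 0.
So ω_n = √(4.1K_p) and 2ζω_n = 4.9, giving ζ = 4.9/(2√(4.1K_p)).
Setting ζ = 0.63: √(4.1K_p) = 4.9/(2·0.63) = 3.889, so K_p = 15.12/4.1 = 3.69.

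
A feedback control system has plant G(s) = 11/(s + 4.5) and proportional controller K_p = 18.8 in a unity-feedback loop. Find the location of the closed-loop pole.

Closed-loop transfer function: T(s) = K_p·G(s)/(1 + K_p·G(s)) = 206.8/(s + 4.5 + 206.8) = 206.8/(s + 211.3).
The closed-loop pole is at s = −211.3.

s = -211.3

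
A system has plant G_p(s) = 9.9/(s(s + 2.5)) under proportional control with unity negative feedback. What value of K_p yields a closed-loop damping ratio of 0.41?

K_p = 0.939

Closed-loop characteristic equation: s² + 2.5s + K_p·9.9 = 0.
So ω_n = √(9.9K_p) and 2ζω_n = 2.5, giving ζ = 2.5/(2√(9.9K_p)).
Setting ζ = 0.41: √(9.9K_p) = 2.5/(2·0.41) = 3.049, so K_p = 9.295/9.9 = 0.939.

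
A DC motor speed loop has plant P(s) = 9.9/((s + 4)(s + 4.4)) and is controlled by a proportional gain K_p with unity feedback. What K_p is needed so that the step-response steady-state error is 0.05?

Steady-state error for a unit step on this type-0 loop is 1/(1 + K_p·P(0)).
P(0) = 0.5625. Require 1/(1 + K_p·0.5625) = 0.05, so 1 + 0.5625·K_p = 20.
K_p = (20 − 1)/0.5625 = 33.8.

K_p = 33.8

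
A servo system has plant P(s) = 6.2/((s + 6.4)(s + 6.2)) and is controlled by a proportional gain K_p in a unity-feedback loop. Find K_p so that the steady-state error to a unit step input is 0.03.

K_p = 207

Steady-state error for a unit step on this type-0 loop is 1/(1 + K_p·P(0)).
P(0) = 0.1562. Require 1/(1 + K_p·0.1562) = 0.03, so 1 + 0.1562·K_p = 33.33.
K_p = (33.33 − 1)/0.1562 = 207.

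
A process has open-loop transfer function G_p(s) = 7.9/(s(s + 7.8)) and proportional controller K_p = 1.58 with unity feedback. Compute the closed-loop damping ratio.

With unity feedback the closed-loop characteristic equation is s² + 7.8s + 1.58·7.9 = s² + 7.8s + 12.48 = 0.
So ω_n² = 12.48 ⇒ ω_n = 3.533 rad/s, and ζ = 7.8/(2ω_n) = 1.1.

ζ = 1.1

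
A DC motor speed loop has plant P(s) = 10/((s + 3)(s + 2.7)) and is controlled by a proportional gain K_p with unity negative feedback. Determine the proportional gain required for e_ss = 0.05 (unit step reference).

K_p = 15.4

The loop is type 0, so e_ss(step) = 1/(1 + K_pos) with K_pos = K_p·P(0).
P(0) = 1.235. Require 1/(1 + K_p·1.235) = 0.05, so 1 + 1.235·K_p = 20.
K_p = (20 − 1)/1.235 = 15.4.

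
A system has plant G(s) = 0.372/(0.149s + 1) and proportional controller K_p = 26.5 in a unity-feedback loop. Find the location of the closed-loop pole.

Closed loop: T(s) = K_p·G/(1+K_p·G) = 9.858/(0.149s + 1 + 9.858), with pole at s = −(1 + 9.858)/0.149 = −72.87.

s = -72.87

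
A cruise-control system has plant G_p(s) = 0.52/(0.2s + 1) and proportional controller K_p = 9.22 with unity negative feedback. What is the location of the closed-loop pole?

Closed loop: T(s) = K_p·G_p/(1+K_p·G_p) = 4.794/(0.2s + 1 + 4.794), with pole at s = −(1 + 4.794)/0.2 = −28.97.

s = -28.97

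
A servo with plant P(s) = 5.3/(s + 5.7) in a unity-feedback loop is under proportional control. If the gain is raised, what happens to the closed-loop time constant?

decrease

Closed-loop pole is at s = −(5.7+K_p·5.3); larger K_p moves it further left, so τ = 1/(5.7+K_p·5.3) decreases.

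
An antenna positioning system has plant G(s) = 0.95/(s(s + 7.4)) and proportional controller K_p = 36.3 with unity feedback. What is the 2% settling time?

The closed-loop denominator s² + 7.4s + 34.48 gives ω_n = √34.48 = 5.872 and ζ = 7.4/(2ω_n) = 0.6301.
2% settling time T_s ≈ 4/(ζω_n) = 4/3.7 = 1.08 s.

T_s ≈ 1.08 s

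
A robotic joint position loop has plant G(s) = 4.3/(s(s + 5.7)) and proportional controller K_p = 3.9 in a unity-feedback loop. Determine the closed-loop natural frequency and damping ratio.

ω_n = 4.1 rad/s, ζ = 0.696

1 + K_p·G(s) = 0 gives s² + 5.7s + 16.77 = 0.
Matching s² + 2ζω_n s + ω_n²: ω_n = √16.77 = 4.095 rad/s and 2ζω_n = 5.7, so ζ = 5.7/(2·4.095) = 0.696.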